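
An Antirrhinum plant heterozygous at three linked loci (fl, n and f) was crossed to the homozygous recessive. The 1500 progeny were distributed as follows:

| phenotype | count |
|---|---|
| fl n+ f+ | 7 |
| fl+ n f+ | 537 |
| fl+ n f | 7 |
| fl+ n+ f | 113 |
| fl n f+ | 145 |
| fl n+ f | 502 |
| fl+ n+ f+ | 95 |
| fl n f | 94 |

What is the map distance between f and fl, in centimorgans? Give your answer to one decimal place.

18.1 centimorgans

The two most frequent reciprocal classes, fl n+ f and fl+ n f+, are the parental types, so the F1 was fl n+ f / fl+ n f+.
The two rarest classes, fl n+ f+ and fl+ n f, are the double crossovers. Comparing them with the parentals, only the f allele has switched, so f is the middle locus and the order is n – f – fl.
Crossovers in the f–fl interval produce the single-crossover classes fl+ n+ f and fl n f+ (113 + 145 = 258) plus the double crossovers (14).
RF(f–fl) = (258 + 14) / 1500 = 272/1500 = 0.1813 → 18.1 centimorgans.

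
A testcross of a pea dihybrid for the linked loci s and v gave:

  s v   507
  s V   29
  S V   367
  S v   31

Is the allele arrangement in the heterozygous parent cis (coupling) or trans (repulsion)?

The two most frequent classes are S V (367) and s v (507); these are the parental (non-recombinant) types.
So the F1 carried S V on one chromosome and s v on the other — the recessive alleles are on the same chromosome (cis / coupling).

cis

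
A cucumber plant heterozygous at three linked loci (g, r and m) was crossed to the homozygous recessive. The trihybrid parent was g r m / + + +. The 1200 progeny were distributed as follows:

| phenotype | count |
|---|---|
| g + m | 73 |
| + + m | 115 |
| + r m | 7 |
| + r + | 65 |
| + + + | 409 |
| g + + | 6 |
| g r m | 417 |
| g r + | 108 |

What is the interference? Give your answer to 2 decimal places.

The two rarest classes, + r m and g + +, are the double crossovers. Comparing them with the parentals, only the g allele has switched, so g is the middle locus and the order is m – g – r.
m–g: (223 + 13)/1200 = 0.1967; g–r: (138 + 13)/1200 = 0.1258.
Expected DCO frequency = 0.1967 × 0.1258 ≈ 0.02474; observed = 13/1200 ≈ 0.01083.
Coefficient of coincidence = 0.01083/0.02474 ≈ 0.44; interference = 1 − 0.44 = 0.56.

0.56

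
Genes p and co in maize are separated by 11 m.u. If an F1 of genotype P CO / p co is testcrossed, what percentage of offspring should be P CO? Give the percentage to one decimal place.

44.5%

A map distance of 11 m.u. corresponds to a recombination frequency of 0.110.
The F1 is P CO / p co, so P CO is a parental gamete class with expected frequency (1 − r)/2 = 0.890/2 = 0.4450.
That is 0.4450 = 44.5% of the progeny.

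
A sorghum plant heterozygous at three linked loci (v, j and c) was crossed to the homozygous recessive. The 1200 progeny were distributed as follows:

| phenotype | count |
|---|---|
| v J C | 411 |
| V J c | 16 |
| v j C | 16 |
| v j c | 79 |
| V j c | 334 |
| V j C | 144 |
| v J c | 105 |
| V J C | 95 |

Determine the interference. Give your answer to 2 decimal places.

0.34

The two most frequent reciprocal classes, V j c and v J C, are the parental types, so the F1 was V j c / v J C.
The two rarest classes, V J c and v j C, are the double crossovers. Comparing them with the parentals, only the j allele has switched, so j is the middle locus and the order is v – j – c.
v–j: (174 + 32)/1200 = 0.1717; j–c: (249 + 32)/1200 = 0.2342.
Expected DCO frequency = 0.1717 × 0.2342 ≈ 0.04021; observed = 32/1200 ≈ 0.02667.
Coefficient of coincidence = 0.02667/0.04021 ≈ 0.66; interference = 1 − 0.66 = 0.34.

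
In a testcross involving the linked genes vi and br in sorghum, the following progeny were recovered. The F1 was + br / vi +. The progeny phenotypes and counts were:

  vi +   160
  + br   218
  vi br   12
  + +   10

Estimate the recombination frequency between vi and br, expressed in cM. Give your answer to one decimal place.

5.5 cM

The recombinant classes are + + and vi br: 10 + 12 = 22.
Recombination frequency = 22/400 = 0.0550 ≈ 5.5%, i.e. 5.5 cM.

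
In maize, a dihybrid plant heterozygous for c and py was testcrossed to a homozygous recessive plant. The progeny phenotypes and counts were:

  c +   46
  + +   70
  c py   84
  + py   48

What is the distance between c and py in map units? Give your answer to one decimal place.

37.9 map units

The two most frequent classes, + + (70) and c py (84), are the parental types, so the F1 was + + / c py.
The recombinant classes are + py and c +: 48 + 46 = 94.
Recombination frequency = 94/248 = 0.3790 ≈ 37.9%, i.e. 37.9 map units.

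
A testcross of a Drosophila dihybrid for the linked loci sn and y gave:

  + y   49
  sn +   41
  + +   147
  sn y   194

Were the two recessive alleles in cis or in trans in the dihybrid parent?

The two most frequent classes are + + (147) and sn y (194); these are the parental (non-recombinant) types.
So the F1 carried + + on one chromosome and sn y on the other — the recessive alleles are on the same chromosome (cis / coupling).

cis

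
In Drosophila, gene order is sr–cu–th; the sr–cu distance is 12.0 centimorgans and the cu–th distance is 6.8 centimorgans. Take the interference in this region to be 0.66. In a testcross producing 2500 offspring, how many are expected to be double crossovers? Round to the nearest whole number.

Map distances give recombination frequencies of 0.120 and 0.068 for the two intervals.
With interference 0.66 (so coincidence = 0.34), expected double-crossover frequency = 0.120 × 0.068 × 0.34 = 0.00277.
Expected number = 0.00277 × 2500 = 6.94 ≈ 7.

7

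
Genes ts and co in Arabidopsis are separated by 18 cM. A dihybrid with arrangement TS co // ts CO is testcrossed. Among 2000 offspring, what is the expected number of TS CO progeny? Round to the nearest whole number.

180

A map distance of 18 cM corresponds to a recombination frequency of 0.180.
The F1 is TS co / ts CO, so TS CO is a recombinant gamete class with expected frequency r/2 = 0.180/2 = 0.0900.
Expected number = 0.0900 × 2000 = 180.00 ≈ 180.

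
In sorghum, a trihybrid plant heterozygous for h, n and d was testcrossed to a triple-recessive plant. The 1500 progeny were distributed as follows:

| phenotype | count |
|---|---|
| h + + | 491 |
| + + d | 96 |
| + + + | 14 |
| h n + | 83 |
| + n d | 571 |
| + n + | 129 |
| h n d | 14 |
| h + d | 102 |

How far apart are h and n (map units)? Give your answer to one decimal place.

13.8 map units

The two most frequent reciprocal classes, h + + and + n d, are the parental types, so the F1 was h + + / + n d.
The two rarest classes, + + + and h n d, are the double crossovers. Comparing them with the parentals, only the h allele has switched, so h is the middle locus and the order is d – h – n.
Crossovers in the h–n interval produce the single-crossover classes h n + and + + d (83 + 96 = 179) plus the double crossovers (28).
RF(h–n) = (179 + 28) / 1500 = 207/1500 = 0.1380 → 13.8 map units.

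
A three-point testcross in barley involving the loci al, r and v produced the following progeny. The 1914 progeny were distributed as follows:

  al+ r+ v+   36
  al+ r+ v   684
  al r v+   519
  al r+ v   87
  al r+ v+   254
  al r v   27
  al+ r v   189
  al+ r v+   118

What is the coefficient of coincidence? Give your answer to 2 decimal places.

0.89

The two most frequent reciprocal classes, al r v+ and al+ r+ v, are the parental types, so the F1 was al r v+ / al+ r+ v.
The two rarest classes, al r v and al+ r+ v+, are the double crossovers. Comparing them with the parentals, only the v allele has switched, so v is the middle locus and the order is al – v – r.
al–v: (205 + 63)/1914 = 0.1400; v–r: (443 + 63)/1914 = 0.2644.
Expected DCO frequency = 0.1400 × 0.2644 ≈ 0.03702; observed = 63/1914 ≈ 0.03292.
Coefficient of coincidence = 0.03292/0.03702 ≈ 0.89.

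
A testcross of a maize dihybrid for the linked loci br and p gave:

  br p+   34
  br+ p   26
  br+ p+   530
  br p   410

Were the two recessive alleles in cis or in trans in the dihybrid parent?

The two most frequent classes are br+ p+ (530) and br p (410); these are the parental (non-recombinant) types.
So the F1 carried br+ p+ on one chromosome and br p on the other — the recessive alleles are on the same chromosome (cis / coupling).

cis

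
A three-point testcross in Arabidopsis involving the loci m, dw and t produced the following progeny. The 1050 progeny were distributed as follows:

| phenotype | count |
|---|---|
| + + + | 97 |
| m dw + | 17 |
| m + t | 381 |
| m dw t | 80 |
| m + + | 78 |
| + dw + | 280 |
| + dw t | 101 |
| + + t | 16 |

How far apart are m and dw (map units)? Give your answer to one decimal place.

The two most frequent reciprocal classes, + dw + and m + t, are the parental types, so the F1 was + dw + / m + t.
The two rarest classes, m dw + and + + t, are the double crossovers. Comparing them with the parentals, only the m allele has switched, so m is the middle locus and the order is dw – m – t.
Crossovers in the dw–m interval produce the single-crossover classes + + + and m dw t (97 + 80 = 177) plus the double crossovers (33).
RF(dw–m) = (177 + 33) / 1050 = 210/1050 = 0.2000 → 20.0 map units.

20.0 map units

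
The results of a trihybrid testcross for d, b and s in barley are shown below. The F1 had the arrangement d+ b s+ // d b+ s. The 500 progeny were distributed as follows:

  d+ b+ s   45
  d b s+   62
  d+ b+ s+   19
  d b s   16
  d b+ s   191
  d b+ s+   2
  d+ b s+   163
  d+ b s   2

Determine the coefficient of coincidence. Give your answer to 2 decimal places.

0.46

The two rarest classes, d+ b s and d b+ s+, are the double crossovers. Comparing them with the parentals, only the s allele has switched, so s is the middle locus and the order is b – s – d.
b–s: (35 + 4)/500 = 0.0780; s–d: (107 + 4)/500 = 0.2220.
Expected DCO frequency = 0.0780 × 0.2220 ≈ 0.01732; observed = 4/500 ≈ 0.00800.
Coefficient of coincidence = 0.00800/0.01732 ≈ 0.46.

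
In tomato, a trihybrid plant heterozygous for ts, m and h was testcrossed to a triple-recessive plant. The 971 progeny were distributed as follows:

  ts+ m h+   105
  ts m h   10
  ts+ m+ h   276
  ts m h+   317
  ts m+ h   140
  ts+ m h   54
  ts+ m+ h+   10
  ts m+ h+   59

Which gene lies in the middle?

The two most frequent reciprocal classes, ts m h+ and ts+ m+ h, are the parental types, so the F1 was ts m h+ / ts+ m+ h.
The two rarest classes, ts m h and ts+ m+ h+, are the double crossovers. Comparing them with the parentals, only the h allele has switched, so h is the middle locus and the order is ts – h – m.

h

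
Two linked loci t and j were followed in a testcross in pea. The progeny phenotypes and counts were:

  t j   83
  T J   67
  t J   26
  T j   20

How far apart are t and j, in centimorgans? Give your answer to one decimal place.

The two most frequent classes, T J (67) and t j (83), are the parental types, so the F1 was T J / t j.
The recombinant classes are T j and t J: 20 + 26 = 46.
Recombination frequency = 46/196 = 0.2347 ≈ 23.5%, i.e. 23.5 centimorgans.

23.5 centimorgans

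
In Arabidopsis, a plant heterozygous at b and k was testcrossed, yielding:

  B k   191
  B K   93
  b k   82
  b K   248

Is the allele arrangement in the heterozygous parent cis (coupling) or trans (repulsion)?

The two most frequent classes are B k (191) and b K (248); these are the parental (non-recombinant) types.
So the F1 carried B k on one chromosome and b K on the other — the recessive alleles are on opposite chromosomes (trans / repulsion).

trans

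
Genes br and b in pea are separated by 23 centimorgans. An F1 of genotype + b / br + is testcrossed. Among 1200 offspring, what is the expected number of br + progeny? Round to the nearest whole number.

A map distance of 23 centimorgans corresponds to a recombination frequency of 0.230.
The F1 is + b / br +, so br + is a parental gamete class with expected frequency (1 − r)/2 = 0.770/2 = 0.3850.
Expected number = 0.3850 × 1200 = 462.00 ≈ 462.

462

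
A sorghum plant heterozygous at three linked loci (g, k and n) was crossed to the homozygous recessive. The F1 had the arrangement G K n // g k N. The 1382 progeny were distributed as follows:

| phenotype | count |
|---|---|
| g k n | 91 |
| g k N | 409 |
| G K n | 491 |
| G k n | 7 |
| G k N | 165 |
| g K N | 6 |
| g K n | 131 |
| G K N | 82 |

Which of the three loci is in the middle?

The two rarest classes, G k n and g K N, are the double crossovers. Comparing them with the parentals, only the k allele has switched, so k is the middle locus and the order is n – k – g.

k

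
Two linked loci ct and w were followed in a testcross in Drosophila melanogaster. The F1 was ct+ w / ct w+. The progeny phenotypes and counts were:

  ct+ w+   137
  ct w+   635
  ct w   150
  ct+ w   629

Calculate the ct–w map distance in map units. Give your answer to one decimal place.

The recombinant classes are ct+ w+ and ct w: 137 + 150 = 287.
Recombination frequency = 287/1551 = 0.1850 ≈ 18.5%, i.e. 18.5 map units.

18.5 map units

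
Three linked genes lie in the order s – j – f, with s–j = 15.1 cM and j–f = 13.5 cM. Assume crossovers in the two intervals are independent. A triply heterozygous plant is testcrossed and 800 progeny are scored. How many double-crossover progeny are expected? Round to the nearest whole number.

16

Map distances give recombination frequencies of 0.151 and 0.135 for the two intervals.
With no interference, expected double-crossover frequency = 0.151 × 0.135 = 0.02039.
Expected number = 0.02039 × 800 = 16.31 ≈ 16.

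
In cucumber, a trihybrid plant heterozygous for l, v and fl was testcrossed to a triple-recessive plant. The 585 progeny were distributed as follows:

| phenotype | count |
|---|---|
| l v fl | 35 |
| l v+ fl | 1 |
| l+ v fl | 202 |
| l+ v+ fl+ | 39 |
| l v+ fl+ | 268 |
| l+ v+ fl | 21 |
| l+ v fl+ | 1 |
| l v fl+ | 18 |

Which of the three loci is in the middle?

The two most frequent reciprocal classes, l+ v fl and l v+ fl+, are the parental types, so the F1 was l+ v fl / l v+ fl+.
The two rarest classes, l+ v fl+ and l v+ fl, are the double crossovers. Comparing them with the parentals, only the fl allele has switched, so fl is the middle locus and the order is v – fl – l.

fl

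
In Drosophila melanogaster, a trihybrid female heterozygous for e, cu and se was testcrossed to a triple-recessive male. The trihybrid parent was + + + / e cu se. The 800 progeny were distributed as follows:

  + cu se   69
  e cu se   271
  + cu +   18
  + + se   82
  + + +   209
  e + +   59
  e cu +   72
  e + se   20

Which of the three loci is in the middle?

The two rarest classes, + cu + and e + se, are the double crossovers. Comparing them with the parentals, only the cu allele has switched, so cu is the middle locus and the order is se – cu – e.

cu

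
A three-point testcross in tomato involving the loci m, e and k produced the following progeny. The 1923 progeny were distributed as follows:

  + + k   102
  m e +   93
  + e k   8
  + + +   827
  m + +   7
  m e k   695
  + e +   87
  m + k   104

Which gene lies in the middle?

The two most frequent reciprocal classes, + + + and m e k, are the parental types, so the F1 was + + + / m e k.
The two rarest classes, m + + and + e k, are the double crossovers. Comparing them with the parentals, only the m allele has switched, so m is the middle locus and the order is e – m – k.

m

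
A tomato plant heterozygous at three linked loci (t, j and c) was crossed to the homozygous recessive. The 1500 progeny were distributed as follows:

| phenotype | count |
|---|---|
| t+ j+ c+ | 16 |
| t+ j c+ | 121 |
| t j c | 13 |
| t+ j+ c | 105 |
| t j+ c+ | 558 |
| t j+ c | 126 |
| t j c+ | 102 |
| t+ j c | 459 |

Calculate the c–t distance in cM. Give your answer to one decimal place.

The two most frequent reciprocal classes, t+ j c and t j+ c+, are the parental types, so the F1 was t+ j c / t j+ c+.
The two rarest classes, t j c and t+ j+ c+, are the double crossovers. Comparing them with the parentals, only the t allele has switched, so t is the middle locus and the order is c – t – j.
Crossovers in the c–t interval produce the single-crossover classes t+ j c+ and t j+ c (121 + 126 = 247) plus the double crossovers (29).
RF(c–t) = (247 + 29) / 1500 = 276/1500 = 0.1840 → 18.4 cM.

18.4 cM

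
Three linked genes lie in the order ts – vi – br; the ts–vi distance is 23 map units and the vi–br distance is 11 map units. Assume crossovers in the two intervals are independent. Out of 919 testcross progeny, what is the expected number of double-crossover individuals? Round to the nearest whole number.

Map distances give recombination frequencies of 0.230 and 0.110 for the two intervals.
With no interference, expected double-crossover frequency = 0.230 × 0.110 = 0.02530.
Expected number = 0.02530 × 919 = 23.25 ≈ 23.

23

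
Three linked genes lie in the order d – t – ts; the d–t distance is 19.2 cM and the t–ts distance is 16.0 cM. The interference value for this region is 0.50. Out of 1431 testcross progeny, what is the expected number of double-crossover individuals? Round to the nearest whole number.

22

Map distances give recombination frequencies of 0.192 and 0.160 for the two intervals.
With interference 0.50 (so coincidence = 0.50), expected double-crossover frequency = 0.192 × 0.160 × 0.50 = 0.01536.
Expected number = 0.01536 × 1431 = 21.98 ≈ 22.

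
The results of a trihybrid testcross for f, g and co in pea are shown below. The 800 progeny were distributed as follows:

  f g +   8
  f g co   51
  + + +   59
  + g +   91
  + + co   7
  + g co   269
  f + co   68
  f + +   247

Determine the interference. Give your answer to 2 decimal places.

The two most frequent reciprocal classes, + g co and f + +, are the parental types, so the F1 was + g co / f + +.
The two rarest classes, + + co and f g +, are the double crossovers. Comparing them with the parentals, only the g allele has switched, so g is the middle locus and the order is f – g – co.
f–g: (110 + 15)/800 = 0.1562; g–co: (159 + 15)/800 = 0.2175.
Expected DCO frequency = 0.1562 × 0.2175 ≈ 0.03397; observed = 15/800 ≈ 0.01875.
Coefficient of coincidence = 0.01875/0.03397 ≈ 0.55; interference = 1 − 0.55 = 0.45.

0.45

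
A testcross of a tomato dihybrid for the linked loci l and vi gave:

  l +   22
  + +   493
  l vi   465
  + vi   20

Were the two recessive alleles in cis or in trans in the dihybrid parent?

cis

The two most frequent classes are + + (493) and l vi (465); these are the parental (non-recombinant) types.
So the F1 carried + + on one chromosome and l vi on the other — the recessive alleles are on the same chromosome (cis / coupling).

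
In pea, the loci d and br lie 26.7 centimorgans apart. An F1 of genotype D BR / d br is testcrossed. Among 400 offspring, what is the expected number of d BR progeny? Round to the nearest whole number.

53

A map distance of 26.7 centimorgans corresponds to a recombination frequency of 0.267.
The F1 is D BR / d br, so d BR is a recombinant gamete class with expected frequency r/2 = 0.267/2 = 0.1335.
Expected number = 0.1335 × 400 = 53.40 ≈ 53.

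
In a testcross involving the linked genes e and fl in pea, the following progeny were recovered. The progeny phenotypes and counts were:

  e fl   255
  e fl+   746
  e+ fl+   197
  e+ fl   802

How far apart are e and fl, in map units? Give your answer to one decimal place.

The two most frequent classes, e+ fl (802) and e fl+ (746), are the parental types, so the F1 was e+ fl / e fl+.
The recombinant classes are e+ fl+ and e fl: 197 + 255 = 452.
Recombination frequency = 452/2000 = 0.2260 ≈ 22.6%, i.e. 22.6 map units.

22.6 map units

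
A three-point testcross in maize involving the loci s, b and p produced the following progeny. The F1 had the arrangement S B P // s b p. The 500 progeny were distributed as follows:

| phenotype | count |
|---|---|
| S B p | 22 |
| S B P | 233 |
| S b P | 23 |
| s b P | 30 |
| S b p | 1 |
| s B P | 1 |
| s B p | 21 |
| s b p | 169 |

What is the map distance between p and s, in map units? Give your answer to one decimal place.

The two rarest classes, s B P and S b p, are the double crossovers. Comparing them with the parentals, only the s allele has switched, so s is the middle locus and the order is b – s – p.
Crossovers in the s–p interval produce the single-crossover classes S B p and s b P (22 + 30 = 52) plus the double crossovers (2).
RF(s–p) = (52 + 2) / 500 = 54/500 = 0.1080 → 10.8 map units.

10.8 map units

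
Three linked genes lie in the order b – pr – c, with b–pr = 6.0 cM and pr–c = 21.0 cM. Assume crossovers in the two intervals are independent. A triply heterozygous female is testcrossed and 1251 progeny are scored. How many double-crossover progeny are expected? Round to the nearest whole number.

Map distances give recombination frequencies of 0.060 and 0.210 for the two intervals.
With no interference, expected double-crossover frequency = 0.060 × 0.210 = 0.01260.
Expected number = 0.01260 × 1251 = 15.76 ≈ 16.

16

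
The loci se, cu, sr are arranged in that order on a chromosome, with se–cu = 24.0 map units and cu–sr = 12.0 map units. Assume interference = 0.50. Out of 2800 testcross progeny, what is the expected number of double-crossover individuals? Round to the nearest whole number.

Map distances give recombination frequencies of 0.240 and 0.120 for the two intervals.
With interference 0.50 (so coincidence = 0.50), expected double-crossover frequency = 0.240 × 0.120 × 0.50 = 0.01440.
Expected number = 0.01440 × 2800 = 40.32 ≈ 40.

40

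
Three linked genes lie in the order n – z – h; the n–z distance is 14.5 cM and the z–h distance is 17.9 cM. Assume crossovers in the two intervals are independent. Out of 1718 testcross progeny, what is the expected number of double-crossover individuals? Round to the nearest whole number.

45

Map distances give recombination frequencies of 0.145 and 0.179 for the two intervals.
With no interference, expected double-crossover frequency = 0.145 × 0.179 = 0.02595.
Expected number = 0.02595 × 1718 = 44.59 ≈ 45.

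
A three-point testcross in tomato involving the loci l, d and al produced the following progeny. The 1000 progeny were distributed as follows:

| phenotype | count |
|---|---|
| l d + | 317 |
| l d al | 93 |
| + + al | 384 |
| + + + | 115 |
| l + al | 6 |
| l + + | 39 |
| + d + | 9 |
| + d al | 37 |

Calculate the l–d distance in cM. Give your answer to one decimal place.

9.1 cM

The two most frequent reciprocal classes, l d + and + + al, are the parental types, so the F1 was l d + / + + al.
The two rarest classes, + d + and l + al, are the double crossovers. Comparing them with the parentals, only the l allele has switched, so l is the middle locus and the order is d – l – al.
Crossovers in the d–l interval produce the single-crossover classes l + + and + d al (39 + 37 = 76) plus the double crossovers (15).
RF(d–l) = (76 + 15) / 1000 = 91/1000 = 0.0910 → 9.1 cM.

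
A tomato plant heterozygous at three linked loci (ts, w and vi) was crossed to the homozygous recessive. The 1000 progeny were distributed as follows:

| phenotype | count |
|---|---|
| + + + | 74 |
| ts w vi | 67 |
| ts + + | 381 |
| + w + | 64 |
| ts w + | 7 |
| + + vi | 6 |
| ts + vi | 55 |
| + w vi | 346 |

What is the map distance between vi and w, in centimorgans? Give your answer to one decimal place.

The two most frequent reciprocal classes, ts + + and + w vi, are the parental types, so the F1 was ts + + / + w vi.
The two rarest classes, ts w + and + + vi, are the double crossovers. Comparing them with the parentals, only the w allele has switched, so w is the middle locus and the order is ts – w – vi.
Crossovers in the w–vi interval produce the single-crossover classes ts + vi and + w + (55 + 64 = 119) plus the double crossovers (13).
RF(w–vi) = (119 + 13) / 1000 = 132/1000 = 0.1320 → 13.2 centimorgans.

13.2 centimorgans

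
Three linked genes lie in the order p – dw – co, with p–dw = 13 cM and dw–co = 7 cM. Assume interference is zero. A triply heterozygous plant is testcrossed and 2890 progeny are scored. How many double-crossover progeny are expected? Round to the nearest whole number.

26

Map distances give recombination frequencies of 0.130 and 0.070 for the two intervals.
With no interference, expected double-crossover frequency = 0.130 × 0.070 = 0.00910.
Expected number = 0.00910 × 2890 = 26.30 ≈ 26.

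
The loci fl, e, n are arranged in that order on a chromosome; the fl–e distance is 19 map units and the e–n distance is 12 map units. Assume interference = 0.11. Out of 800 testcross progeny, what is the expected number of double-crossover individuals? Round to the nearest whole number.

Map distances give recombination frequencies of 0.190 and 0.120 for the two intervals.
With interference 0.11 (so coincidence = 0.89), expected double-crossover frequency = 0.190 × 0.120 × 0.89 = 0.02029.
Expected number = 0.02029 × 800 = 16.23 ≈ 16.

16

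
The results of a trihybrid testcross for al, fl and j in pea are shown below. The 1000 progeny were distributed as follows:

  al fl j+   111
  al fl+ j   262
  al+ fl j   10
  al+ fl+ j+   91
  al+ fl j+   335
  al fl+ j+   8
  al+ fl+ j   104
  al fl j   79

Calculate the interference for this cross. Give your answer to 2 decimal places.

The two most frequent reciprocal classes, al+ fl j+ and al fl+ j, are the parental types, so the F1 was al+ fl j+ / al fl+ j.
The two rarest classes, al+ fl j and al fl+ j+, are the double crossovers. Comparing them with the parentals, only the j allele has switched, so j is the middle locus and the order is fl – j – al.
fl–j: (170 + 18)/1000 = 0.1880; j–al: (215 + 18)/1000 = 0.2330.
Expected DCO frequency = 0.1880 × 0.2330 ≈ 0.04380; observed = 18/1000 ≈ 0.01800.
Coefficient of coincidence = 0.01800/0.04380 ≈ 0.41; interference = 1 − 0.41 = 0.59.

0.59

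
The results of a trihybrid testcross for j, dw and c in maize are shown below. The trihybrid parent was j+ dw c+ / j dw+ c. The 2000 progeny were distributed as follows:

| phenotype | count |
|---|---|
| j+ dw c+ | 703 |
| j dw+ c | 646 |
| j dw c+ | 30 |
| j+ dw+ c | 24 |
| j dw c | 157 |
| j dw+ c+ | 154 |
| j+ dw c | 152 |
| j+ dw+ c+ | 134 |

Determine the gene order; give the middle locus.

j

The two rarest classes, j dw c+ and j+ dw+ c, are the double crossovers. Comparing them with the parentals, only the j allele has switched, so j is the middle locus and the order is c – j – dw.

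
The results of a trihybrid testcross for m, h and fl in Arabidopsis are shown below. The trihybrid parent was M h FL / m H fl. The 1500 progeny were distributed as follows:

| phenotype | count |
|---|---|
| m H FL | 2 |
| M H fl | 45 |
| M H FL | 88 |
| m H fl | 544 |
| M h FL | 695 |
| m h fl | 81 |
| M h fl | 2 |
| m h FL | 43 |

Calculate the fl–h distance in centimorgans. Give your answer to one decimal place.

11.5 centimorgans

The two rarest classes, M h fl and m H FL, are the double crossovers. Comparing them with the parentals, only the fl allele has switched, so fl is the middle locus and the order is h – fl – m.
Crossovers in the h–fl interval produce the single-crossover classes M H FL and m h fl (88 + 81 = 169) plus the double crossovers (4).
RF(h–fl) = (169 + 4) / 1500 = 173/1500 = 0.1153 → 11.5 centimorgans.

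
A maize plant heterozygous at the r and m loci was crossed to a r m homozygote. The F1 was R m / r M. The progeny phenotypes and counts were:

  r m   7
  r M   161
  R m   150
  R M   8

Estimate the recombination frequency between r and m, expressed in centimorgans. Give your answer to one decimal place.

The recombinant classes are R M and r m: 8 + 7 = 15.
Recombination frequency = 15/326 = 0.0460 ≈ 4.6%, i.e. 4.6 centimorgans.

4.6 centimorgans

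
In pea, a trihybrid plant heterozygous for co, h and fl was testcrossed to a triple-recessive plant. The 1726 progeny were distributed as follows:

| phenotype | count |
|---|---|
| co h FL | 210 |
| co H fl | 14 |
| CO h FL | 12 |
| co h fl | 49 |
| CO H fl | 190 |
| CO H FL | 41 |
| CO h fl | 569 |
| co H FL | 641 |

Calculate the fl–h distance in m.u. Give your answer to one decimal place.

The two most frequent reciprocal classes, CO h fl and co H FL, are the parental types, so the F1 was CO h fl / co H FL.
The two rarest classes, CO h FL and co H fl, are the double crossovers. Comparing them with the parentals, only the fl allele has switched, so fl is the middle locus and the order is co – fl – h.
Crossovers in the fl–h interval produce the single-crossover classes CO H fl and co h FL (190 + 210 = 400) plus the double crossovers (26).
RF(fl–h) = (400 + 26) / 1726 = 426/1726 = 0.2468 → 24.7 m.u.

24.7 m.u.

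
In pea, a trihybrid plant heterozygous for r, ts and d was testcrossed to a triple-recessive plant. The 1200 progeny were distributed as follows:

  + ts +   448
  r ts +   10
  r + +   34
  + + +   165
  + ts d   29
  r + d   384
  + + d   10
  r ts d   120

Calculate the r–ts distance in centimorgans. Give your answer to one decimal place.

The two most frequent reciprocal classes, r + d and + ts +, are the parental types, so the F1 was r + d / + ts +.
The two rarest classes, + + d and r ts +, are the double crossovers. Comparing them with the parentals, only the r allele has switched, so r is the middle locus and the order is ts – r – d.
Crossovers in the ts–r interval produce the single-crossover classes r ts d and + + + (120 + 165 = 285) plus the double crossovers (20).
RF(ts–r) = (285 + 20) / 1200 = 305/1200 = 0.2542 → 25.4 centimorgans.

25.4 centimorgans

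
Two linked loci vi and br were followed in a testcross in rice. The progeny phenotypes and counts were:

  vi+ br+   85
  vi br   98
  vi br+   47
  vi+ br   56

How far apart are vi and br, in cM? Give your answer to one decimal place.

The two most frequent classes, vi+ br+ (85) and vi br (98), are the parental types, so the F1 was vi+ br+ / vi br.
The recombinant classes are vi+ br and vi br+: 56 + 47 = 103.
Recombination frequency = 103/286 = 0.3601 ≈ 36.0%, i.e. 36.0 cM.

36.0 cM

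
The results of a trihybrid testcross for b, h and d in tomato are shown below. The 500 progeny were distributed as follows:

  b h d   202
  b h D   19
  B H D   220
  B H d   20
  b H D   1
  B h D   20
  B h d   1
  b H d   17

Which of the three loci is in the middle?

b

The two most frequent reciprocal classes, b h d and B H D, are the parental types, so the F1 was b h d / B H D.
The two rarest classes, B h d and b H D, are the double crossovers. Comparing them with the parentals, only the b allele has switched, so b is the middle locus and the order is d – b – h.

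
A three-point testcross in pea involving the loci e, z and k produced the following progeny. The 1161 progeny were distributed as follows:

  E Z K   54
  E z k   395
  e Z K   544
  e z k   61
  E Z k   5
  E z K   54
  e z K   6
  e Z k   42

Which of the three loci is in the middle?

The two most frequent reciprocal classes, E z k and e Z K, are the parental types, so the F1 was E z k / e Z K.
The two rarest classes, E Z k and e z K, are the double crossovers. Comparing them with the parentals, only the z allele has switched, so z is the middle locus and the order is k – z – e.

z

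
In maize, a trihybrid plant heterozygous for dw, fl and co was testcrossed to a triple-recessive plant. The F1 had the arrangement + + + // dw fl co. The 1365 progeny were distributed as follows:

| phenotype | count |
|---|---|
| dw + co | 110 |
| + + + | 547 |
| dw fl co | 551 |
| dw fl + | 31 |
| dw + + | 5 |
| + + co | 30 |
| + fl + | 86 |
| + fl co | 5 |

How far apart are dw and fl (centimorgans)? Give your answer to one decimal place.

The two rarest classes, dw + + and + fl co, are the double crossovers. Comparing them with the parentals, only the dw allele has switched, so dw is the middle locus and the order is fl – dw – co.
Crossovers in the fl–dw interval produce the single-crossover classes + fl + and dw + co (86 + 110 = 196) plus the double crossovers (10).
RF(fl–dw) = (196 + 10) / 1365 = 206/1365 = 0.1509 → 15.1 centimorgans.

15.1 centimorgans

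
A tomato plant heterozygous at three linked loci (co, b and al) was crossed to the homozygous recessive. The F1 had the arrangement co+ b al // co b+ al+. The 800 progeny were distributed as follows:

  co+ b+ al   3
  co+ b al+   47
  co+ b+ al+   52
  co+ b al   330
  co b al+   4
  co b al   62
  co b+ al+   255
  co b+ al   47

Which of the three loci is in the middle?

The two rarest classes, co+ b+ al and co b al+, are the double crossovers. Comparing them with the parentals, only the b allele has switched, so b is the middle locus and the order is co – b – al.

b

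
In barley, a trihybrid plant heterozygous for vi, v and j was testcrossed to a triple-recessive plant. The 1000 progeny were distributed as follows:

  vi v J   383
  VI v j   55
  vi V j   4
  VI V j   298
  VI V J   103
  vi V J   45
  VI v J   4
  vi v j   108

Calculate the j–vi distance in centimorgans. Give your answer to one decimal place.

The two most frequent reciprocal classes, VI V j and vi v J, are the parental types, so the F1 was VI V j / vi v J.
The two rarest classes, vi V j and VI v J, are the double crossovers. Comparing them with the parentals, only the vi allele has switched, so vi is the middle locus and the order is v – vi – j.
Crossovers in the vi–j interval produce the single-crossover classes VI V J and vi v j (103 + 108 = 211) plus the double crossovers (8).
RF(vi–j) = (211 + 8) / 1000 = 219/1000 = 0.2190 → 21.9 centimorgans.

21.9 centimorgans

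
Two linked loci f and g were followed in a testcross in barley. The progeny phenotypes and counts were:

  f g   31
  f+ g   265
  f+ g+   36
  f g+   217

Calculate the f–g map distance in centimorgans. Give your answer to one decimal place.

12.2 centimorgans

The two most frequent classes, f+ g (265) and f g+ (217), are the parental types, so the F1 was f+ g / f g+.
The recombinant classes are f+ g+ and f g: 36 + 31 = 67.
Recombination frequency = 67/549 = 0.1220 ≈ 12.2%, i.e. 12.2 centimorgans.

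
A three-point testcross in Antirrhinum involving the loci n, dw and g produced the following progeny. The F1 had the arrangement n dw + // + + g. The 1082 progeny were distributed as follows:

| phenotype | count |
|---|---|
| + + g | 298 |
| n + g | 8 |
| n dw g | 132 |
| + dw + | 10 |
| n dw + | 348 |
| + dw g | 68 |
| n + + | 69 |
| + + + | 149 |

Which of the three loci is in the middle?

n

The two rarest classes, + dw + and n + g, are the double crossovers. Comparing them with the parentals, only the n allele has switched, so n is the middle locus and the order is g – n – dw.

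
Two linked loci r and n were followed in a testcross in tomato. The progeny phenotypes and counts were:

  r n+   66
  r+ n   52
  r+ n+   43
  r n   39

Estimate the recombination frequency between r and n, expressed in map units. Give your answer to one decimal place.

41.0 map units

The two most frequent classes, r+ n (52) and r n+ (66), are the parental types, so the F1 was r+ n / r n+.
The recombinant classes are r+ n+ and r n: 43 + 39 = 82.
Recombination frequency = 82/200 = 0.4100 ≈ 41.0%, i.e. 41.0 map units.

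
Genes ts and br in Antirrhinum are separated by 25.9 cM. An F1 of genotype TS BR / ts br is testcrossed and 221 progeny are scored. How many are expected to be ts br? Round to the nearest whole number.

A map distance of 25.9 cM corresponds to a recombination frequency of 0.259.
The F1 is TS BR / ts br, so ts br is a parental gamete class with expected frequency (1 − r)/2 = 0.741/2 = 0.3705.
Expected number = 0.3705 × 221 = 81.88 ≈ 82.

82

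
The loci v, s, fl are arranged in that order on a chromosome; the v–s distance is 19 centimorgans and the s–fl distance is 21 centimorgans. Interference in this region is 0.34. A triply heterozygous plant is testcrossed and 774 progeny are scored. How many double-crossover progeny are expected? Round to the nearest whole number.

20

Map distances give recombination frequencies of 0.190 and 0.210 for the two intervals.
With interference 0.34 (so coincidence = 0.66), expected double-crossover frequency = 0.190 × 0.210 × 0.66 = 0.02633.
Expected number = 0.02633 × 774 = 20.38 ≈ 20.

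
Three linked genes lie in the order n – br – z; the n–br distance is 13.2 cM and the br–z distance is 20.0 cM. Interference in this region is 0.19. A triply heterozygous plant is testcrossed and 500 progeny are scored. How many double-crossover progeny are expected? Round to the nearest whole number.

Map distances give recombination frequencies of 0.132 and 0.200 for the two intervals.
With interference 0.19 (so coincidence = 0.81), expected double-crossover frequency = 0.132 × 0.200 × 0.81 = 0.02138.
Expected number = 0.02138 × 500 = 10.69 ≈ 11.

11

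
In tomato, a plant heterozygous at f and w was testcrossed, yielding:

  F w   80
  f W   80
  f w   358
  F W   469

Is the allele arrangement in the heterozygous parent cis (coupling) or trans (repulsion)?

cis

The two most frequent classes are F W (469) and f w (358); these are the parental (non-recombinant) types.
So the F1 carried F W on one chromosome and f w on the other — the recessive alleles are on the same chromosome (cis / coupling).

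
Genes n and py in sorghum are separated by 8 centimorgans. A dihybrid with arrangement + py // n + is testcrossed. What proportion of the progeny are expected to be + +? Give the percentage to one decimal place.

A map distance of 8 centimorgans corresponds to a recombination frequency of 0.080.
The F1 is + py / n +, so + + is a recombinant gamete class with expected frequency r/2 = 0.080/2 = 0.0400.
That is 0.0400 = 4.0% of the progeny.

4.0%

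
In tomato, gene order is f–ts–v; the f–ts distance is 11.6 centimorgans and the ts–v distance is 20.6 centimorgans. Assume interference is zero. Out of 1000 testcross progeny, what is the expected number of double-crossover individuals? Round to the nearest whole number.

24

Map distances give recombination frequencies of 0.116 and 0.206 for the two intervals.
With no interference, expected double-crossover frequency = 0.116 × 0.206 = 0.02390.
Expected number = 0.02390 × 1000 = 23.90 ≈ 24.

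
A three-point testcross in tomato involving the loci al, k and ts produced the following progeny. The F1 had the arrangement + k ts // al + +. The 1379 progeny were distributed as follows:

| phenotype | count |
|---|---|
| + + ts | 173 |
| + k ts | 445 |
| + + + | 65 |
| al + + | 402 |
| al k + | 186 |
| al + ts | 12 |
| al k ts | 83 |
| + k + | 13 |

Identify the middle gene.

The two rarest classes, + k + and al + ts, are the double crossovers. Comparing them with the parentals, only the ts allele has switched, so ts is the middle locus and the order is al – ts – k.

ts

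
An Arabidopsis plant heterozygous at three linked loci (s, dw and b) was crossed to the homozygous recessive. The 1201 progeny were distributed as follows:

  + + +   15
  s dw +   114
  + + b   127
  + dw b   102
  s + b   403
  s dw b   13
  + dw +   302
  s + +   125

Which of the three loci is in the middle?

dw

The two most frequent reciprocal classes, s + b and + dw +, are the parental types, so the F1 was s + b / + dw +.
The two rarest classes, s dw b and + + +, are the double crossovers. Comparing them with the parentals, only the dw allele has switched, so dw is the middle locus and the order is s – dw – b.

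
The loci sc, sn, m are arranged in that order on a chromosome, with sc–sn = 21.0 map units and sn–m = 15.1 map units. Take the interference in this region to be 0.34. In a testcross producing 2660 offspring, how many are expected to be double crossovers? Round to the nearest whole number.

Map distances give recombination frequencies of 0.210 and 0.151 for the two intervals.
With interference 0.34 (so coincidence = 0.66), expected double-crossover frequency = 0.210 × 0.151 × 0.66 = 0.02093.
Expected number = 0.02093 × 2660 = 55.67 ≈ 56.

56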